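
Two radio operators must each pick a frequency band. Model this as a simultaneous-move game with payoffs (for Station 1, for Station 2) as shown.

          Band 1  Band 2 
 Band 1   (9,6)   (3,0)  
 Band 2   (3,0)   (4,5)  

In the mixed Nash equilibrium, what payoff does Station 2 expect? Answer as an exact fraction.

30/11

Station 1 mixes with probability p on Band 1, chosen so Station 2 is indifferent: 6p + 0(1−p) = 0p + 5(1−p) gives p = 5/11.
Station 2's expected payoff is 6·5/11 + 0·6/11 = 30/11.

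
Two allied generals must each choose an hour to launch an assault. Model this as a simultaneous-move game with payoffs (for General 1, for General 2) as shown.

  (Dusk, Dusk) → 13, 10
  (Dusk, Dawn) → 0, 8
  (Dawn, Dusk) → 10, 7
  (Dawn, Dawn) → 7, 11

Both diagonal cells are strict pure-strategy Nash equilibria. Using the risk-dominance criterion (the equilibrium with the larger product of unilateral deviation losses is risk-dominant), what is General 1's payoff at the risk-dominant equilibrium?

At both Dusk: General 1 loses 13 − 10 = 3 by deviating; General 2 loses 10 − 8 = 2. Product = 3·2 = 6.
At both Dawn: General 1 loses 7 − 0 = 7 by deviating; General 2 loses 11 − 7 = 4. Product = 7·4 = 28.
28 > 6, so both Dawn is risk-dominant. General 1's payoff there is 7.

7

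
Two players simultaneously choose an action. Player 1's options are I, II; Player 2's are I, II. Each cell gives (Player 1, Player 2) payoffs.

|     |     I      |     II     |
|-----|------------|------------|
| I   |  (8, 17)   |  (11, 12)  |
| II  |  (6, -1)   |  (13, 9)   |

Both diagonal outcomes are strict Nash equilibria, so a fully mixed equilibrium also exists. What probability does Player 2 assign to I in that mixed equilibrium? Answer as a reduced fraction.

1/2

Player 2's mix q on I must make Player 1 indifferent between I and II.
Player 1's payoff from I: 8q + 11(1−q). From II: 6q + 13(1−q).
Set equal: 2q = 2(1−q) → q = 2/4 = 1/2.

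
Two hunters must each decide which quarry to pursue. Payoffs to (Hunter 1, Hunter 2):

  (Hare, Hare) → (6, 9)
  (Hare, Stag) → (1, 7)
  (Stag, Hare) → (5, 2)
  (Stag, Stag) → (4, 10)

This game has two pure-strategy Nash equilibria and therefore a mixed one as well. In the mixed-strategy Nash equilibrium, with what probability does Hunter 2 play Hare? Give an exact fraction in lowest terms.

Hunter 2's mix q on Hare must make Hunter 1 indifferent between Hare and Stag.
Hunter 1's payoff from Hare: 6q + 1(1−q). From Stag: 5q + 4(1−q).
Set equal: 1q = 3(1−q) → q = 3/4.

3/4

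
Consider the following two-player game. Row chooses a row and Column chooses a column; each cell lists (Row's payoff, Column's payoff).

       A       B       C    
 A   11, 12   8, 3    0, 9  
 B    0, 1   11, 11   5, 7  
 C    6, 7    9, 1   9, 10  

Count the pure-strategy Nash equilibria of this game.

3

Both A: Row gets 11 (best alternative 6); Column gets 12 (best alternative 9). Neither deviates — NE.
Both B: Row gets 11 (best alternative 9); Column gets 11 (best alternative 7). Neither deviates — NE.
Both C: Row gets 9 (best alternative 5); Column gets 10 (best alternative 7). Neither deviates — NE.
(B, A) is not a NE: Row would switch to A (11 > 0).
No other cell survives both best-response checks, so there are 3 pure NE.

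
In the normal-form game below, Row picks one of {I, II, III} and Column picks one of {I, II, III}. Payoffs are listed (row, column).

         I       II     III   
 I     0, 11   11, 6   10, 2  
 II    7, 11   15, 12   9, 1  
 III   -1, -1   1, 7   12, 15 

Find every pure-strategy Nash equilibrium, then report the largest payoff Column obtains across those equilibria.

15

Both II is a pure NE (Row: 15 ≥ 11; Column: 12 ≥ 11). Column gets 12.
Both III is a pure NE (Row: 12 ≥ 10; Column: 15 ≥ 7). Column gets 15.
Every other cell has a profitable deviation for at least one player. Highest of {12, 15} is 15.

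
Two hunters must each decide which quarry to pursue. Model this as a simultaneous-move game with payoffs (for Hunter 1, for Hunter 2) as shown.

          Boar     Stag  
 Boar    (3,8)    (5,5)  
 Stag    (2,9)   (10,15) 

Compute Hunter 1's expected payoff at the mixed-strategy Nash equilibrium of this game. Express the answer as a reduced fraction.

Hunter 2 mixes with probability q on Boar, chosen so Hunter 1 is indifferent: 3q + 5(1−q) = 2q + 10(1−q) gives q = 5/6.
Hunter 1's expected payoff (from either row, since indifferent) is 3·5/6 + 5·1/6 = 10/3.

10/3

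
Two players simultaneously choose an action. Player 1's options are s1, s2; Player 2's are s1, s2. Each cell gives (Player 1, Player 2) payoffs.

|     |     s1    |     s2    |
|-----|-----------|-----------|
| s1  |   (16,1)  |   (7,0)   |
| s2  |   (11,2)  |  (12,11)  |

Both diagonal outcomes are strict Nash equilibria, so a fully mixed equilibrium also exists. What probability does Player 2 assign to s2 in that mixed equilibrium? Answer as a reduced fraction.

Player 2's mix q on s1 must make Player 1 indifferent between s1 and s2.
Player 1's payoff from s1: 16q + 7(1−q). From s2: 11q + 12(1−q).
Set equal: 5q = 5(1−q) → q = 5/10 = 1/2.
Probability on s2 is 1 − 1/2 = 1/2.

1/2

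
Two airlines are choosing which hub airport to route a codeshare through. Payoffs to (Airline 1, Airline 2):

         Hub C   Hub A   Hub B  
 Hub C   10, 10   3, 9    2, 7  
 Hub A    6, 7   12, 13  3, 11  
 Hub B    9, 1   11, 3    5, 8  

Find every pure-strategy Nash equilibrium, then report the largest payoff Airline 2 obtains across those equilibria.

Both Hub C is a pure NE (Airline 1: 10 ≥ 9; Airline 2: 10 ≥ 9). Airline 2 gets 10.
Both Hub A is a pure NE (Airline 1: 12 ≥ 11; Airline 2: 13 ≥ 11). Airline 2 gets 13.
Both Hub B is a pure NE (Airline 1: 5 ≥ 3; Airline 2: 8 ≥ 3). Airline 2 gets 8.
Every other cell has a profitable deviation for at least one player. Highest of {10, 13, 8} is 13.

13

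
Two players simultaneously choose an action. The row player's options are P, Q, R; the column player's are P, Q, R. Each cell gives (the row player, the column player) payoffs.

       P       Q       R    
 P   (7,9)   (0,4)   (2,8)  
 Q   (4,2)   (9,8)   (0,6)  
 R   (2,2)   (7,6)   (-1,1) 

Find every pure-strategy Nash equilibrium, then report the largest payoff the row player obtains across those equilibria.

Both P is a pure NE (the row player: 7 ≥ 4; the column player: 9 ≥ 8). The row player gets 7.
Both Q is a pure NE (the row player: 9 ≥ 7; the column player: 8 ≥ 6). The row player gets 9.
Every other cell has a profitable deviation for at least one player. Highest of {7, 9} is 9.

9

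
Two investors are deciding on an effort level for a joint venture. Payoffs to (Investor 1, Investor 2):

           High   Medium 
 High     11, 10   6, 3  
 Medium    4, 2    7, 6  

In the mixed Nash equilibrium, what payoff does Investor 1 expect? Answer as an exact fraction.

53/8

Investor 2 mixes with probability q on High, chosen so Investor 1 is indifferent: 11q + 6(1−q) = 4q + 7(1−q) gives q = 1/8.
Investor 1's expected payoff (from either row, since indifferent) is 11·1/8 + 6·7/8 = 53/8.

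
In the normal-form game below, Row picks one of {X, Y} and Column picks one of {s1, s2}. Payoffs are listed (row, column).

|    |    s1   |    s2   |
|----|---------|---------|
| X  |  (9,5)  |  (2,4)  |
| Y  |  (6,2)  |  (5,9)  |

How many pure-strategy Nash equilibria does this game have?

2

(X, s1): Row gets 9 (best alternative 6); Column gets 5 (best alternative 4). Neither deviates — NE.
(Y, s2): Row gets 5 (best alternative 2); Column gets 9 (best alternative 2). Neither deviates — NE.
(Y, s1) is not a NE: Row would switch to X (9 > 6).
No other cell survives both best-response checks, so there are 2 pure NE.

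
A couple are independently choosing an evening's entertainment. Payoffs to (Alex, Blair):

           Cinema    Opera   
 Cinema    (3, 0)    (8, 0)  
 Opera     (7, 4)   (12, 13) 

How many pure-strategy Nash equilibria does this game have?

1

Both Opera: Alex gets 12 (best alternative 8); Blair gets 13 (best alternative 4). Neither deviates — NE.
Both Cinema is not a NE: Alex would switch to Opera (7 > 3).
No other cell survives both best-response checks, so there is 1 pure NE.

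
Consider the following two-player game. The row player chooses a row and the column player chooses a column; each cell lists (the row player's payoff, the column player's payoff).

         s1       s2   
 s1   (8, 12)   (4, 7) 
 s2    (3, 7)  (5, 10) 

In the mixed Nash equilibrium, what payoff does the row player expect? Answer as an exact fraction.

The column player mixes with probability q on s1, chosen so the row player is indifferent: 8q + 4(1−q) = 3q + 5(1−q) gives q = 1/6.
The row player's expected payoff (from either row, since indifferent) is 8·1/6 + 4·5/6 = 14/3.

14/3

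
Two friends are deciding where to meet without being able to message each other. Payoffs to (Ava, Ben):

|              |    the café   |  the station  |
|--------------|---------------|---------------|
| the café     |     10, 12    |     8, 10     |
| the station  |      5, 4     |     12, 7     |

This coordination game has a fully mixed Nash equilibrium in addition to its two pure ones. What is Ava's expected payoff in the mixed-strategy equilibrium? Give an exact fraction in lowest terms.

Ben mixes with probability q on the café, chosen so Ava is indifferent: 10q + 8(1−q) = 5q + 12(1−q) gives q = 4/9.
Ava's expected payoff (from either row, since indifferent) is 10·4/9 + 8·5/9 = 80/9.

80/9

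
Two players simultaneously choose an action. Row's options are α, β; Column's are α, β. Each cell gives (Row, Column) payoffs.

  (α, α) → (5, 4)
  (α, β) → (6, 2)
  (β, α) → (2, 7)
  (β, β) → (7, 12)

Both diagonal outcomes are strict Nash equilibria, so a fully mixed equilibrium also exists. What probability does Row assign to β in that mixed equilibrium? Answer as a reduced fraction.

Row's mix p on α must make Column indifferent between α and β.
Column's payoff from α: 4p + 7(1−p). From β: 2p + 12(1−p).
Set equal: 2p = 5(1−p) → p = 5/7.
Probability on β is 1 − 5/7 = 2/7.

2/7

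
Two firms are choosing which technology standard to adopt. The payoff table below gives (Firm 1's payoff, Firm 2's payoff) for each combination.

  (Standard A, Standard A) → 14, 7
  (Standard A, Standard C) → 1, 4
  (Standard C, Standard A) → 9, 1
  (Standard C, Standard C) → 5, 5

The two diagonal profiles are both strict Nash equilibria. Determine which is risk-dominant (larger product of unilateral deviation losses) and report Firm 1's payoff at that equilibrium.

At both Standard A: Firm 1 loses 14 − 9 = 5 by deviating; Firm 2 loses 7 − 4 = 3. Product = 5·3 = 15.
At both Standard C: Firm 1 loses 5 − 1 = 4 by deviating; Firm 2 loses 5 − 1 = 4. Product = 4·4 = 16.
16 > 15, so both Standard C is risk-dominant. Firm 1's payoff there is 5.

5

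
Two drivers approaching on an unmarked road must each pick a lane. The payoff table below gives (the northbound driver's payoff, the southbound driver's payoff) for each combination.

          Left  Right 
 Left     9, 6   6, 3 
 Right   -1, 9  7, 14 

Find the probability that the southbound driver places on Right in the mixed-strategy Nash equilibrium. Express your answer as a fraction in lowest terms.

The southbound driver's mix q on Left must make the northbound driver indifferent between Left and Right.
The northbound driver's payoff from Left: 9q + 6(1−q). From Right: (-1)q + 7(1−q).
Set equal: 10q = 1(1−q) → q = 1/11.
Probability on Right is 1 − 1/11 = 10/11.

10/11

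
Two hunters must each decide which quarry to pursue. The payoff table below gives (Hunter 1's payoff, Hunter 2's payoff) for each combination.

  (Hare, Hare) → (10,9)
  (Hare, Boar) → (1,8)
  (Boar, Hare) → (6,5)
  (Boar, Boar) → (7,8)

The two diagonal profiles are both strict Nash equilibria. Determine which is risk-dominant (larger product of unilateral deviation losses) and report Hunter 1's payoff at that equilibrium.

7

At both Hare: Hunter 1 loses 10 − 6 = 4 by deviating; Hunter 2 loses 9 − 8 = 1. Product = 4·1 = 4.
At both Boar: Hunter 1 loses 7 − 1 = 6 by deviating; Hunter 2 loses 8 − 5 = 3. Product = 6·3 = 18.
18 > 4, so both Boar is risk-dominant. Hunter 1's payoff there is 7.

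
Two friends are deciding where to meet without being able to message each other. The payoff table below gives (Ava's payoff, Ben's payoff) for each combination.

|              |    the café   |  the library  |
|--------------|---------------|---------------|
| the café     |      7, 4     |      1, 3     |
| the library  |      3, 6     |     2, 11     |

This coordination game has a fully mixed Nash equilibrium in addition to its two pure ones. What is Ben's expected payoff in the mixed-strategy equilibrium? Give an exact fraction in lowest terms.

Ava mixes with probability p on the café, chosen so Ben is indifferent: 4p + 6(1−p) = 3p + 11(1−p) gives p = 5/6.
Ben's expected payoff is 4·5/6 + 6·1/6 = 13/3.

13/3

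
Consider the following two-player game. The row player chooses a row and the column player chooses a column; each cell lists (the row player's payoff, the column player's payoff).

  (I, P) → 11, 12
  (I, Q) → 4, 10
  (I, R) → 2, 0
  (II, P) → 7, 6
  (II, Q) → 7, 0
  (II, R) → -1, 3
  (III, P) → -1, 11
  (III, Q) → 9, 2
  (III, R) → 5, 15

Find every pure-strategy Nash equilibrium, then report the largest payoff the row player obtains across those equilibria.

11

(I, P) is a pure NE (the row player: 11 ≥ 7; the column player: 12 ≥ 10). The row player gets 11.
(III, R) is a pure NE (the row player: 5 ≥ 2; the column player: 15 ≥ 11). The row player gets 5.
Every other cell has a profitable deviation for at least one player. Highest of {11, 5} is 11.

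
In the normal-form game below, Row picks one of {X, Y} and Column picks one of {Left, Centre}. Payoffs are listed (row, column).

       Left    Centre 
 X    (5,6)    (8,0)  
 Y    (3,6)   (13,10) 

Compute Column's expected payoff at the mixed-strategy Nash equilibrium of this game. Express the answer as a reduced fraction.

Row mixes with probability p on X, chosen so Column is indifferent: 6p + 6(1−p) = 0p + 10(1−p) gives p = 2/5.
Column's expected payoff is 6·2/5 + 6·3/5 = 6.

6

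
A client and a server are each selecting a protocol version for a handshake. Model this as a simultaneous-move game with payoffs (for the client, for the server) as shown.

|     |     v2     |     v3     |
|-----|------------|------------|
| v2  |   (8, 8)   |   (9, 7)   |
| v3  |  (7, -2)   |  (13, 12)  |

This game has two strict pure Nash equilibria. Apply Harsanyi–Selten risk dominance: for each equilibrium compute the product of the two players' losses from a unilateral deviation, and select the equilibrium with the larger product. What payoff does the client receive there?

At both v2: the client loses 8 − 7 = 1 by deviating; the server loses 8 − 7 = 1. Product = 1·1 = 1.
At both v3: the client loses 13 − 9 = 4 by deviating; the server loses 12 − (-2) = 14. Product = 4·14 = 56.
56 > 1, so both v3 is risk-dominant. The client's payoff there is 13.

13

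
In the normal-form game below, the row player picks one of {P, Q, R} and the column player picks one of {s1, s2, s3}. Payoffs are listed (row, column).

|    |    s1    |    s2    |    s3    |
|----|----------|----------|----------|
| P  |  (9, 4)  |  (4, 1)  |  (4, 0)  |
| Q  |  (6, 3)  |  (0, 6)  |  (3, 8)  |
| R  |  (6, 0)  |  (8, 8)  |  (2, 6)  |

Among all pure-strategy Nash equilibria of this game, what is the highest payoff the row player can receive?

9

(P, s1) is a pure NE (the row player: 9 ≥ 6; the column player: 4 ≥ 1). The row player gets 9.
(R, s2) is a pure NE (the row player: 8 ≥ 4; the column player: 8 ≥ 6). The row player gets 8.
Every other cell has a profitable deviation for at least one player. Highest of {9, 8} is 9.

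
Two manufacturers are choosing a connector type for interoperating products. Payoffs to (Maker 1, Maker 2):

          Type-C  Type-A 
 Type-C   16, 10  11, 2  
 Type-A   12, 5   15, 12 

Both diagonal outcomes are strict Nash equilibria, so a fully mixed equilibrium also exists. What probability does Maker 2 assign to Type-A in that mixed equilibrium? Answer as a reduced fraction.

Maker 2's mix q on Type-C must make Maker 1 indifferent between Type-C and Type-A.
Maker 1's payoff from Type-C: 16q + 11(1−q). From Type-A: 12q + 15(1−q).
Set equal: 4q = 4(1−q) → q = 4/8 = 1/2.
Probability on Type-A is 1 − 1/2 = 1/2.

1/2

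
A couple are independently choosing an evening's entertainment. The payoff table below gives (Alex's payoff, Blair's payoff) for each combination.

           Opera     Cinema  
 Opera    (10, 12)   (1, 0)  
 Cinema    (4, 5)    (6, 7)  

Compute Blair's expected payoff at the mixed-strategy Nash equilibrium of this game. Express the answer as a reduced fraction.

6

Alex mixes with probability p on Opera, chosen so Blair is indifferent: 12p + 5(1−p) = 0p + 7(1−p) gives p = 1/7.
Blair's expected payoff is 12·1/7 + 5·6/7 = 6.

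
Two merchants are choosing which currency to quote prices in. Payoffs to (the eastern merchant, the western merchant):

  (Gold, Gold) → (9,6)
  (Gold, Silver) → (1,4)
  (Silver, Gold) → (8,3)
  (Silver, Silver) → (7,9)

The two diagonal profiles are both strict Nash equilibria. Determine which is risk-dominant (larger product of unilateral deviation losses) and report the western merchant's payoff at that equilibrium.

9

At both Gold: the eastern merchant loses 9 − 8 = 1 by deviating; the western merchant loses 6 − 4 = 2. Product = 1·2 = 2.
At both Silver: the eastern merchant loses 7 − 1 = 6 by deviating; the western merchant loses 9 − 3 = 6. Product = 6·6 = 36.
36 > 2, so both Silver is risk-dominant. The western merchant's payoff there is 9.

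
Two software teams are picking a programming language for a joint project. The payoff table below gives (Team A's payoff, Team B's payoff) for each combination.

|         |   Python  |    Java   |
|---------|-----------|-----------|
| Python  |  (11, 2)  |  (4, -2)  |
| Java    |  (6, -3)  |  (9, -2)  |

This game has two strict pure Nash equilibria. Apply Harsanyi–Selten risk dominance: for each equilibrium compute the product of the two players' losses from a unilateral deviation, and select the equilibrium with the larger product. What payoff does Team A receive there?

At both Python: Team A loses 11 − 6 = 5 by deviating; Team B loses 2 − (-2) = 4. Product = 5·4 = 20.
At both Java: Team A loses 9 − 4 = 5 by deviating; Team B loses -2 − (-3) = 1. Product = 5·1 = 5.
20 > 5, so both Python is risk-dominant. Team A's payoff there is 11.

11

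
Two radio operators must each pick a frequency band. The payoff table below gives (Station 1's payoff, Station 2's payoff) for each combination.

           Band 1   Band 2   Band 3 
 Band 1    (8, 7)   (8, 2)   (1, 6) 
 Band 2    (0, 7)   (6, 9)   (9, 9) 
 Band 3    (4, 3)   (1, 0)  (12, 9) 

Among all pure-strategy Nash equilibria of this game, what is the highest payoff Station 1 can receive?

Both Band 1 is a pure NE (Station 1: 8 ≥ 4; Station 2: 7 ≥ 6). Station 1 gets 8.
Both Band 3 is a pure NE (Station 1: 12 ≥ 9; Station 2: 9 ≥ 3). Station 1 gets 12.
Every other cell has a profitable deviation for at least one player. Highest of {8, 12} is 12.

12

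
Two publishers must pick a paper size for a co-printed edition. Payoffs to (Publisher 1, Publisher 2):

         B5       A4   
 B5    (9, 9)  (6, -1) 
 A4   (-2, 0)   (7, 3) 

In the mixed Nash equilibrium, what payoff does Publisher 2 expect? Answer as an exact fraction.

Publisher 1 mixes with probability p on B5, chosen so Publisher 2 is indifferent: 9p + 0(1−p) = (-1)p + 3(1−p) gives p = 3/13.
Publisher 2's expected payoff is 9·3/13 + 0·10/13 = 27/13.

27/13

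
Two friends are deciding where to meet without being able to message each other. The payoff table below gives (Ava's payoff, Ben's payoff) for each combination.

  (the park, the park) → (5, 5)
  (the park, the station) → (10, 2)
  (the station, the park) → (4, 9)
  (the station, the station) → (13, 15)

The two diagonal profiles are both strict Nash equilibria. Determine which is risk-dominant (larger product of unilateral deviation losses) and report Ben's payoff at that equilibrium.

At both the park: Ava loses 5 − 4 = 1 by deviating; Ben loses 5 − 2 = 3. Product = 1·3 = 3.
At both the station: Ava loses 13 − 10 = 3 by deviating; Ben loses 15 − 9 = 6. Product = 3·6 = 18.
18 > 3, so both the station is risk-dominant. Ben's payoff there is 15.

15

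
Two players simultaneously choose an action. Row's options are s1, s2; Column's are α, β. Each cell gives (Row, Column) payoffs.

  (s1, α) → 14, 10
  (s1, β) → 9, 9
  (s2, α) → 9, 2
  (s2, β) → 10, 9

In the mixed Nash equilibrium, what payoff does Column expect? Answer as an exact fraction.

9

Row mixes with probability p on s1, chosen so Column is indifferent: 10p + 2(1−p) = 9p + 9(1−p) gives p = 7/8.
Column's expected payoff is 10·7/8 + 2·1/8 = 9.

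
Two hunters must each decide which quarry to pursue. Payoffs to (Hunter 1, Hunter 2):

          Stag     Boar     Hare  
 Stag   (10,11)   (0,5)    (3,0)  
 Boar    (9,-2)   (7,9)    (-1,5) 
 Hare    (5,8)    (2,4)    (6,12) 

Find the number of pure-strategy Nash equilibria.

3

Both Stag: Hunter 1 gets 10 (best alternative 9); Hunter 2 gets 11 (best alternative 5). Neither deviates — NE.
Both Boar: Hunter 1 gets 7 (best alternative 2); Hunter 2 gets 9 (best alternative 5). Neither deviates — NE.
Both Hare: Hunter 1 gets 6 (best alternative 3); Hunter 2 gets 12 (best alternative 8). Neither deviates — NE.
(Hare, Boar) is not a NE: Hunter 1 would switch to Boar (7 > 2).
No other cell survives both best-response checks, so there are 3 pure NE.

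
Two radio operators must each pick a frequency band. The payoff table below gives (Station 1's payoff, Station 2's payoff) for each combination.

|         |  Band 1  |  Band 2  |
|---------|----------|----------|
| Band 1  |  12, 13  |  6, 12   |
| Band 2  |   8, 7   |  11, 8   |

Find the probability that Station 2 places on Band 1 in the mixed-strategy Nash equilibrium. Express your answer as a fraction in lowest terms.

5/9

Station 2's mix q on Band 1 must make Station 1 indifferent between Band 1 and Band 2.
Station 1's payoff from Band 1: 12q + 6(1−q). From Band 2: 8q + 11(1−q).
Set equal: 4q = 5(1−q) → q = 5/9.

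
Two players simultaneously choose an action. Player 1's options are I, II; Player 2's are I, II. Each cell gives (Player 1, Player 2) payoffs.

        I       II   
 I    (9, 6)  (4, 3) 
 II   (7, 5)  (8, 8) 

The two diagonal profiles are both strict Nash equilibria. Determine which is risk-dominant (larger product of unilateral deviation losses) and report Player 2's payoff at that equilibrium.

8

At both I: Player 1 loses 9 − 7 = 2 by deviating; Player 2 loses 6 − 3 = 3. Product = 2·3 = 6.
At both II: Player 1 loses 8 − 4 = 4 by deviating; Player 2 loses 8 − 5 = 3. Product = 4·3 = 12.
12 > 6, so both II is risk-dominant. Player 2's payoff there is 8.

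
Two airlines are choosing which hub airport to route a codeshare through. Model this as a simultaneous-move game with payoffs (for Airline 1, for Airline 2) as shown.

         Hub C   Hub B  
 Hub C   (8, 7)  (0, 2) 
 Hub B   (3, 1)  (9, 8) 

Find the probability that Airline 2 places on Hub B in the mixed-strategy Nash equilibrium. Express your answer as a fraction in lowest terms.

Airline 2's mix q on Hub C must make Airline 1 indifferent between Hub C and Hub B.
Airline 1's payoff from Hub C: 8q + 0(1−q). From Hub B: 3q + 9(1−q).
Set equal: 5q = 9(1−q) → q = 9/14.
Probability on Hub B is 1 − 9/14 = 5/14.

5/14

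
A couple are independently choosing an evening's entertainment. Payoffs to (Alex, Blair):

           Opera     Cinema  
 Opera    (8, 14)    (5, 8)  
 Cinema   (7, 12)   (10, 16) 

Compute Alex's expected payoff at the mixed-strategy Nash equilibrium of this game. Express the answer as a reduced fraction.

Blair mixes with probability q on Opera, chosen so Alex is indifferent: 8q + 5(1−q) = 7q + 10(1−q) gives q = 5/6.
Alex's expected payoff (from either row, since indifferent) is 8·5/6 + 5·1/6 = 15/2.

15/2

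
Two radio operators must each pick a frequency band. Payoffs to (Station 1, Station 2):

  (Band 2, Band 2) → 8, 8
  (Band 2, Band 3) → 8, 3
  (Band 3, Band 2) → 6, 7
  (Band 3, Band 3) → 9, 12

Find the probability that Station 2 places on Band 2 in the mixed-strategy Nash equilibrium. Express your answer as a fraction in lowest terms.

1/3

Station 2's mix q on Band 2 must make Station 1 indifferent between Band 2 and Band 3.
Station 1's payoff from Band 2: 8q + 8(1−q). From Band 3: 6q + 9(1−q).
Set equal: 2q = 1(1−q) → q = 1/3.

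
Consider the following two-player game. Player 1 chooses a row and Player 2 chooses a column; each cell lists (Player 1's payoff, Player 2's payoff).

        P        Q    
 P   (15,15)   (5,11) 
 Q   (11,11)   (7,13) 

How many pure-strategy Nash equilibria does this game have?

Both P: Player 1 gets 15 (best alternative 11); Player 2 gets 15 (best alternative 11). Neither deviates — NE.
Both Q: Player 1 gets 7 (best alternative 5); Player 2 gets 13 (best alternative 11). Neither deviates — NE.
(P, Q) is not a NE: Player 1 would switch to Q (7 > 5).
No other cell survives both best-response checks, so there are 2 pure NE.

2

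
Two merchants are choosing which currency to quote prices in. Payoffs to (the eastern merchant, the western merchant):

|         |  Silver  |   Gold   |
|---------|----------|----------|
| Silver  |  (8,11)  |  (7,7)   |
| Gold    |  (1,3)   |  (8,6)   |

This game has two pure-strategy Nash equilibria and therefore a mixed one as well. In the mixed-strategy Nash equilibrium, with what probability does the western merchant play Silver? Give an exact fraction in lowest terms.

The western merchant's mix q on Silver must make the eastern merchant indifferent between Silver and Gold.
The eastern merchant's payoff from Silver: 8q + 7(1−q). From Gold: 1q + 8(1−q).
Set equal: 7q = 1(1−q) → q = 1/8.

1/8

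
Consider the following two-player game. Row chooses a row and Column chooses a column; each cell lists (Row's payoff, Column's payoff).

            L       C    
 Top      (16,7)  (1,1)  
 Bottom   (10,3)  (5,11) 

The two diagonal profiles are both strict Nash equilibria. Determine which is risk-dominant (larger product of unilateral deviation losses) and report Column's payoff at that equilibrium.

At (Top, L): Row loses 16 − 10 = 6 by deviating; Column loses 7 − 1 = 6. Product = 6·6 = 36.
At (Bottom, C): Row loses 5 − 1 = 4 by deviating; Column loses 11 − 3 = 8. Product = 4·8 = 32.
36 > 32, so (Top, L) is risk-dominant. Column's payoff there is 7.

7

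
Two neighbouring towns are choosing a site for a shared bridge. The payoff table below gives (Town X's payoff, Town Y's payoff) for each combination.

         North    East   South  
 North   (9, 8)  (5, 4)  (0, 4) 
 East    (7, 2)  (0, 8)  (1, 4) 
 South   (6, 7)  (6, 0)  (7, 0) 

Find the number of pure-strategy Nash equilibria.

Both North: Town X gets 9 (best alternative 7); Town Y gets 8 (best alternative 4). Neither deviates — NE.
Both East is not a NE: Town X would switch to South (6 > 0).
No other cell survives both best-response checks, so there is 1 pure NE.

1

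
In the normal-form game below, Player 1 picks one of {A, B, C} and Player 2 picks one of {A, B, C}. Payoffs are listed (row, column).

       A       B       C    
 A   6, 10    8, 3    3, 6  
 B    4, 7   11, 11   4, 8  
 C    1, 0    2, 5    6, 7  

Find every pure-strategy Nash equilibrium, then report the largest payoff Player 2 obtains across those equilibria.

Both A is a pure NE (Player 1: 6 ≥ 4; Player 2: 10 ≥ 6). Player 2 gets 10.
Both B is a pure NE (Player 1: 11 ≥ 8; Player 2: 11 ≥ 8). Player 2 gets 11.
Both C is a pure NE (Player 1: 6 ≥ 4; Player 2: 7 ≥ 5). Player 2 gets 7.
Every other cell has a profitable deviation for at least one player. Highest of {10, 11, 7} is 11.

11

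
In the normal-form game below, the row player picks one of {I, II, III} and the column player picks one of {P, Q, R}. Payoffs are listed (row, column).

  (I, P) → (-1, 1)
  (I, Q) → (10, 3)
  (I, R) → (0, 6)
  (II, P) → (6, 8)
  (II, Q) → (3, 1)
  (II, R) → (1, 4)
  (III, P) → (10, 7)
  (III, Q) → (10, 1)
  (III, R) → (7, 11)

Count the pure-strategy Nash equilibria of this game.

(III, R): the row player gets 7 (best alternative 1); the column player gets 11 (best alternative 7). Neither deviates — NE.
(II, Q) is not a NE: the row player would switch to I (10 > 3).
No other cell survives both best-response checks, so there is 1 pure NE.

1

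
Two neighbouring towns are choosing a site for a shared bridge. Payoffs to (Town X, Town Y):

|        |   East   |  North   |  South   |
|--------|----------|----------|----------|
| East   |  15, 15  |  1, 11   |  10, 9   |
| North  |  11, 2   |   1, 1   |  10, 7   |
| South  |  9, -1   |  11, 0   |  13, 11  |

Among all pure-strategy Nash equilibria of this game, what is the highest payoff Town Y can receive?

15

Both East is a pure NE (Town X: 15 ≥ 11; Town Y: 15 ≥ 11). Town Y gets 15.
Both South is a pure NE (Town X: 13 ≥ 10; Town Y: 11 ≥ 0). Town Y gets 11.
Every other cell has a profitable deviation for at least one player. Highest of {15, 11} is 15.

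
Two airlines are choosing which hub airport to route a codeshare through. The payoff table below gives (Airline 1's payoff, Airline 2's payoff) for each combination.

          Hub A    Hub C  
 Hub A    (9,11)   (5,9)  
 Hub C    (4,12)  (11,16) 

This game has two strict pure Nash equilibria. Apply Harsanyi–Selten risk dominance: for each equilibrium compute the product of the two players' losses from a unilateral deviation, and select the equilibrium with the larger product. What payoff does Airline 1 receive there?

11

At both Hub A: Airline 1 loses 9 − 4 = 5 by deviating; Airline 2 loses 11 − 9 = 2. Product = 5·2 = 10.
At both Hub C: Airline 1 loses 11 − 5 = 6 by deviating; Airline 2 loses 16 − 12 = 4. Product = 6·4 = 24.
24 > 10, so both Hub C is risk-dominant. Airline 1's payoff there is 11.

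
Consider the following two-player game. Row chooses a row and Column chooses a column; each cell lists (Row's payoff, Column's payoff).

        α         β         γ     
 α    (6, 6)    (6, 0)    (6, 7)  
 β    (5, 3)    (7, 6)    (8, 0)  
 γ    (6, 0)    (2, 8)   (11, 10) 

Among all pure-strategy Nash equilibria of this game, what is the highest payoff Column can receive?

10

Both β is a pure NE (Row: 7 ≥ 6; Column: 6 ≥ 3). Column gets 6.
Both γ is a pure NE (Row: 11 ≥ 8; Column: 10 ≥ 8). Column gets 10.
Every other cell has a profitable deviation for at least one player. Highest of {6, 10} is 10.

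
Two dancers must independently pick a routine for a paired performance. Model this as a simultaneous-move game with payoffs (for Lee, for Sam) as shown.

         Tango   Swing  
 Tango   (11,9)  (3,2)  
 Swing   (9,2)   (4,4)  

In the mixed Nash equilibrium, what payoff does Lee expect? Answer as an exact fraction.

17/3

Sam mixes with probability q on Tango, chosen so Lee is indifferent: 11q + 3(1−q) = 9q + 4(1−q) gives q = 1/3.
Lee's expected payoff (from either row, since indifferent) is 11·1/3 + 3·2/3 = 17/3.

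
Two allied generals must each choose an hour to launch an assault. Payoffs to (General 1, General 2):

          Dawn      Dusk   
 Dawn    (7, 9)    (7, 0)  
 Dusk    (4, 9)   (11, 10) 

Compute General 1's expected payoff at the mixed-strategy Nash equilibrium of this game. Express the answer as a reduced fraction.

7

General 2 mixes with probability q on Dawn, chosen so General 1 is indifferent: 7q + 7(1−q) = 4q + 11(1−q) gives q = 4/7.
General 1's expected payoff (from either row, since indifferent) is 7·4/7 + 7·3/7 = 7.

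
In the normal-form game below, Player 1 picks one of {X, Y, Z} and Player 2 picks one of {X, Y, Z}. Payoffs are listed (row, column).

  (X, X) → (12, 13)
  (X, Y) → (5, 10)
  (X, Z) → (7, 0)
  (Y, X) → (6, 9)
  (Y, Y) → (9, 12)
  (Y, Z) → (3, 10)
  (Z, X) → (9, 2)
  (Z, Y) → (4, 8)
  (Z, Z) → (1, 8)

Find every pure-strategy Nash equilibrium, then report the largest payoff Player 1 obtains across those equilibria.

12

Both X is a pure NE (Player 1: 12 ≥ 9; Player 2: 13 ≥ 10). Player 1 gets 12.
Both Y is a pure NE (Player 1: 9 ≥ 5; Player 2: 12 ≥ 10). Player 1 gets 9.
Every other cell has a profitable deviation for at least one player. Highest of {12, 9} is 12.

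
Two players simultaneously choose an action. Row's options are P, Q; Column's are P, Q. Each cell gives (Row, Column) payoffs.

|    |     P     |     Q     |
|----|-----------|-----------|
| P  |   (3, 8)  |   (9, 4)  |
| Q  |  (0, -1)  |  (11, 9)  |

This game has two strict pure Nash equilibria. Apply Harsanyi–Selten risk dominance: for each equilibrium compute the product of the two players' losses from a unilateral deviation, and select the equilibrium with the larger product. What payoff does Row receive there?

11

At both P: Row loses 3 − 0 = 3 by deviating; Column loses 8 − 4 = 4. Product = 3·4 = 12.
At both Q: Row loses 11 − 9 = 2 by deviating; Column loses 9 − (-1) = 10. Product = 2·10 = 20.
20 > 12, so both Q is risk-dominant. Row's payoff there is 11.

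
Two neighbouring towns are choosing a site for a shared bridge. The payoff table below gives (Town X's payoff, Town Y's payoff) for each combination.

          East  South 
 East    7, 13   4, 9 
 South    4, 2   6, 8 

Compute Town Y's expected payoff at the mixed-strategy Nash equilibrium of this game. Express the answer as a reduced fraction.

43/5

Town X mixes with probability p on East, chosen so Town Y is indifferent: 13p + 2(1−p) = 9p + 8(1−p) gives p = 3/5.
Town Y's expected payoff is 13·3/5 + 2·2/5 = 43/5.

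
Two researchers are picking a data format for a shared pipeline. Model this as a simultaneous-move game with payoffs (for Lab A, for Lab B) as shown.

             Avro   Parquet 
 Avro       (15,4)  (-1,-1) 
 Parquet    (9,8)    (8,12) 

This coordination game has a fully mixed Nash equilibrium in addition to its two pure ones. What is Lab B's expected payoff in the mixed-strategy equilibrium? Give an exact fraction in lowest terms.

56/9

Lab A mixes with probability p on Avro, chosen so Lab B is indifferent: 4p + 8(1−p) = (-1)p + 12(1−p) gives p = 4/9.
Lab B's expected payoff is 4·4/9 + 8·5/9 = 56/9.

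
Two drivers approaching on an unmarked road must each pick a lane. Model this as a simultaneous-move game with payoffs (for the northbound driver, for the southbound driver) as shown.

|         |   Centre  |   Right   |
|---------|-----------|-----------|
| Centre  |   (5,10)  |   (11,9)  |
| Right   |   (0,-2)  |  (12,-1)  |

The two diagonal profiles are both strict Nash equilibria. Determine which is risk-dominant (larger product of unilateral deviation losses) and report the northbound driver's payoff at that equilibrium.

At both Centre: the northbound driver loses 5 − 0 = 5 by deviating; the southbound driver loses 10 − 9 = 1. Product = 5·1 = 5.
At both Right: the northbound driver loses 12 − 11 = 1 by deviating; the southbound driver loses -1 − (-2) = 1. Product = 1·1 = 1.
5 > 1, so both Centre is risk-dominant. The northbound driver's payoff there is 5.

5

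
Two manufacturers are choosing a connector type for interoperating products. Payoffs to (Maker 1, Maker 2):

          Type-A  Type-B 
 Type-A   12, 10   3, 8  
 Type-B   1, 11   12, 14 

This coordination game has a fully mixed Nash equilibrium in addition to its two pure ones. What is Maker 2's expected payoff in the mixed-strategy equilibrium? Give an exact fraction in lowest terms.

52/5

Maker 1 mixes with probability p on Type-A, chosen so Maker 2 is indifferent: 10p + 11(1−p) = 8p + 14(1−p) gives p = 3/5.
Maker 2's expected payoff is 10·3/5 + 11·2/5 = 52/5.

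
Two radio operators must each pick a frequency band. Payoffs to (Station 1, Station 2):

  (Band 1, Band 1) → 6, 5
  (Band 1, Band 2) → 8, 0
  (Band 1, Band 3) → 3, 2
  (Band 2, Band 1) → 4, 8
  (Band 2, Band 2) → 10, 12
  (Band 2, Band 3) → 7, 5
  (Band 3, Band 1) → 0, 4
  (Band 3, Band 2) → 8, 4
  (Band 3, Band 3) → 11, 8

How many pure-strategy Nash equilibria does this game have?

3

Both Band 1: Station 1 gets 6 (best alternative 4); Station 2 gets 5 (best alternative 2). Neither deviates — NE.
Both Band 2: Station 1 gets 10 (best alternative 8); Station 2 gets 12 (best alternative 8). Neither deviates — NE.
Both Band 3: Station 1 gets 11 (best alternative 7); Station 2 gets 8 (best alternative 4). Neither deviates — NE.
(Band 1, Band 3) is not a NE: Station 1 would switch to Band 3 (11 > 3).
No other cell survives both best-response checks, so there are 3 pure NE.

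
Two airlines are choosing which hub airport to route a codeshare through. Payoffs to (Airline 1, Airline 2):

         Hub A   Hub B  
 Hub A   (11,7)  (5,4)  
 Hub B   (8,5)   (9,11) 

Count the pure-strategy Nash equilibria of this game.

2

Both Hub A: Airline 1 gets 11 (best alternative 8); Airline 2 gets 7 (best alternative 4). Neither deviates — NE.
Both Hub B: Airline 1 gets 9 (best alternative 5); Airline 2 gets 11 (best alternative 5). Neither deviates — NE.
(Hub B, Hub A) is not a NE: Airline 1 would switch to Hub A (11 > 8).
No other cell survives both best-response checks, so there are 2 pure NE.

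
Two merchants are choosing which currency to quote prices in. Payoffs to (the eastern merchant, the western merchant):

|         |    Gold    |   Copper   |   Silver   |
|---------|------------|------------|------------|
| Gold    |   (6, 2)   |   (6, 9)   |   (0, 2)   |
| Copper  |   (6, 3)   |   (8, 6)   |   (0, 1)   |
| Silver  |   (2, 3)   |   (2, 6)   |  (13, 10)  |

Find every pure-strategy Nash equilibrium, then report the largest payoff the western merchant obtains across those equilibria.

Both Copper is a pure NE (the eastern merchant: 8 ≥ 6; the western merchant: 6 ≥ 3). The western merchant gets 6.
Both Silver is a pure NE (the eastern merchant: 13 ≥ 0; the western merchant: 10 ≥ 6). The western merchant gets 10.
Every other cell has a profitable deviation for at least one player. Highest of {6, 10} is 10.

10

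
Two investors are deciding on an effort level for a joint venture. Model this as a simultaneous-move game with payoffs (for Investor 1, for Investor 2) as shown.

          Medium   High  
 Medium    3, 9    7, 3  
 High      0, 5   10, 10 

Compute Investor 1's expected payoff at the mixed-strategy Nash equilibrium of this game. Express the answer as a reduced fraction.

Investor 2 mixes with probability q on Medium, chosen so Investor 1 is indifferent: 3q + 7(1−q) = 0q + 10(1−q) gives q = 1/2.
Investor 1's expected payoff (from either row, since indifferent) is 3·1/2 + 7·1/2 = 5.

5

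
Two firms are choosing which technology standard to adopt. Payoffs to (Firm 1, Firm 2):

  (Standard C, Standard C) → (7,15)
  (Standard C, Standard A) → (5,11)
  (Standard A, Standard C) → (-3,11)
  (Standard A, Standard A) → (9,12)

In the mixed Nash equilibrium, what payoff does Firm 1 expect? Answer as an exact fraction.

Firm 2 mixes with probability q on Standard C, chosen so Firm 1 is indifferent: 7q + 5(1−q) = (-3)q + 9(1−q) gives q = 2/7.
Firm 1's expected payoff (from either row, since indifferent) is 7·2/7 + 5·5/7 = 39/7.

39/7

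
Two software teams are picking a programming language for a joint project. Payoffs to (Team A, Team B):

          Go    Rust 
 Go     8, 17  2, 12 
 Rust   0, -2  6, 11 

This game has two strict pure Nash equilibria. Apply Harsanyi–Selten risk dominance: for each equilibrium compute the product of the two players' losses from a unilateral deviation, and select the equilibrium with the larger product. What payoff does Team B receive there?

11

At both Go: Team A loses 8 − 0 = 8 by deviating; Team B loses 17 − 12 = 5. Product = 8·5 = 40.
At both Rust: Team A loses 6 − 2 = 4 by deviating; Team B loses 11 − (-2) = 13. Product = 4·13 = 52.
52 > 40, so both Rust is risk-dominant. Team B's payoff there is 11.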